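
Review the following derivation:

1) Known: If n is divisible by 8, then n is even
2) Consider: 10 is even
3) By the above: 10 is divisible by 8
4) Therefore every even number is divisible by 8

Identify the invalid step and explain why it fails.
Step 3: By the above: 10 is divisible by 8

Step 3 commits the fallacy of affirming the consequent. The known fact 'divisible by 8 → even' does NOT imply 'even → divisible by 8'. That would be the converse, which is false. For example, 10 is even but 10 ÷ 8 = 1.25, which is not an integer.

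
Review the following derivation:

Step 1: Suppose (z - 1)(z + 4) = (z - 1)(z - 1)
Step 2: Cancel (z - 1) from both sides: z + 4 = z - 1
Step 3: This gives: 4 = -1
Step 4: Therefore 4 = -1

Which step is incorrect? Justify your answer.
Step 2: Cancel (z - 1) from both sides: z + 4 = z - 1

Step 2 cancels (z - 1) from both sides. This is only valid if (z - 1) ≠ 0, i.e., z ≠ 1. When z = 1, both sides equal zero regardless of the other factors. The correct approach requires considering z = 1 as a separate case.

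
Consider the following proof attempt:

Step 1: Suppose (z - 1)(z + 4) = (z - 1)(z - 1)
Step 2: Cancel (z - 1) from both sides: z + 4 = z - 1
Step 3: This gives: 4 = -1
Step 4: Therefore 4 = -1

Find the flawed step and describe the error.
Step 2: Cancel (z - 1) from both sides: z + 4 = z - 1

Step 2 cancels (z - 1) from both sides. This is only valid if (z - 1) ≠ 0, i.e., z ≠ 1. When z = 1, both sides equal zero regardless of the other factors. The correct approach requires considering z = 1 as a separate case.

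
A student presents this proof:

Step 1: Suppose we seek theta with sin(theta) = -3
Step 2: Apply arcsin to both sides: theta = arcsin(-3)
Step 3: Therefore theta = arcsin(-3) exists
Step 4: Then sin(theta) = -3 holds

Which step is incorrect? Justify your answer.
Step 2: Apply arcsin to both sides: theta = arcsin(-3)

Step 2 applies arcsin to -3. However, arcsin(x) is only defined for x in [-1, 1] because sin(theta) can only produce values in that range. Since |-3| > 1, arcsin(-3) is undefined. There is no angle whose sine equals -3.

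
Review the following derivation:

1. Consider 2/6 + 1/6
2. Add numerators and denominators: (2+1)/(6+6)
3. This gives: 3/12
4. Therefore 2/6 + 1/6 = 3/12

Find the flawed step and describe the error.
Step 2: Add numerators and denominators: (2+1)/(6+6)

Step 2 incorrectly adds fractions by separately adding numerators and denominators. This is wrong. The correct method requires a common denominator: 2/6 + 1/6 = (2×6 + 1×6)/(6×6) = 18/36 = 1/2. The method used gives 3/12, which is different.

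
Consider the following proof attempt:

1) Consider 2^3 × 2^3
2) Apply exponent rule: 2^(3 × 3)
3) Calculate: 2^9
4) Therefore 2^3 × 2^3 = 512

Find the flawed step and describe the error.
Step 2: Apply exponent rule: 2^(3 × 3)

Step 2 incorrectly states that a^b × a^c = a^(b×c). The correct rule is a^b × a^c = a^(b+c). The actual value is 2^3 × 2^3 = 2^6 = 64, not 2^9 = 512.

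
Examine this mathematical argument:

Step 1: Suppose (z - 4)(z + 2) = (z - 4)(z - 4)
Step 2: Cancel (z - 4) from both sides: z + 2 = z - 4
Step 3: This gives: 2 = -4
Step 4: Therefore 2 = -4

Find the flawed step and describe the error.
Step 2: Cancel (z - 4) from both sides: z + 2 = z - 4

Step 2 cancels (z - 4) from both sides. This is only valid if (z - 4) ≠ 0, i.e., z ≠ 4. When z = 4, both sides equal zero regardless of the other factors. The correct approach requires considering z = 4 as a separate case.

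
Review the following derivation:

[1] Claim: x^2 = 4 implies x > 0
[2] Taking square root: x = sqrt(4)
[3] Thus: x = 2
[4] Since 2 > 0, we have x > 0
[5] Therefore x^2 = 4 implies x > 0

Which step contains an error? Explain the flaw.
Step 2: Taking square root: x = sqrt(4)

Step 2 takes the square root and assumes the positive root only. The equation x^2 = 4 actually has two solutions: x = 2 and x = -2. The proof silently assumes x > 0 without justification, then uses this assumption to conclude x > 0, which is circular. The counterexample x = -2 shows the claim is false.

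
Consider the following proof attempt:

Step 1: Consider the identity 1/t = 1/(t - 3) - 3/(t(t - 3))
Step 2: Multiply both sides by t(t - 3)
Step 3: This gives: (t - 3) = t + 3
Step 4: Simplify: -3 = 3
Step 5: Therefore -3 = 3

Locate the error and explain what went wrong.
Step 3: This gives: (t - 3) = t + 3

Step 3 makes a sign error when clearing denominators. Multiplying -3/(t(t - 3)) by t(t - 3) gives -3, not +3. The correct result is (t - 3) = t - 3, which is trivially true, not (t - 3) = t + 3. (Step 1 is a valid identity: 1/(t - 3) - 3/(t(t - 3)) = (t - 3)/(t(t - 3)) = 1/t.)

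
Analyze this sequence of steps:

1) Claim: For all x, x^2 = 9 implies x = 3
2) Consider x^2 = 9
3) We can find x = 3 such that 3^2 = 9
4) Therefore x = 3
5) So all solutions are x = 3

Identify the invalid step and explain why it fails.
Step 4: Therefore x = 3

Step 4 incorrectly concludes that x = 3 is the only solution. The proof shows that x = 3 is A solution (existence), but does not show it is the ONLY solution (uniqueness). In fact, x = -3 is also a solution since (-3)^2 = 9. Finding one solution doesn't prove there are no others.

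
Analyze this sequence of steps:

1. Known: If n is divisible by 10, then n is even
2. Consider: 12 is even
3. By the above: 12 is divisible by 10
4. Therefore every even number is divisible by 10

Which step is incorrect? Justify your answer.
Step 3: By the above: 12 is divisible by 10

Step 3 commits the fallacy of affirming the consequent. The known fact 'divisible by 10 → even' does NOT imply 'even → divisible by 10'. That would be the converse, which is false. For example, 12 is even but 12 ÷ 10 = 1.20, which is not an integer.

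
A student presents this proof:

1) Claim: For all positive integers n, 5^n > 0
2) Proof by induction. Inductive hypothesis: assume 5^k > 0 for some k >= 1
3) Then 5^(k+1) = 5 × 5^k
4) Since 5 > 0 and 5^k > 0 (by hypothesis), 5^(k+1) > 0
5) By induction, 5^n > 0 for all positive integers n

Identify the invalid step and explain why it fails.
Step 5: By induction, 5^n > 0 for all positive integers n

Step 5 concludes the proof by induction, but no base case was ever established. A valid induction proof requires: (1) a base case proving 5^1 > 0, and (2) an inductive step showing IF 5^k > 0 THEN 5^(k+1) > 0. Steps 2-4 correctly establish the inductive step, but without the base case the conclusion in step 5 does not follow.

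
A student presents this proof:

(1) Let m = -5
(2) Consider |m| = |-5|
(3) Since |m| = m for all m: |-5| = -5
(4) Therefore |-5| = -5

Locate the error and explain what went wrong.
Step 3: Since |m| = m for all m: |-5| = -5

Step 3 incorrectly states that |m| = m for all m. The correct definition is |m| = m when m >= 0, and |m| = -m when m < 0. Since -5 < 0, we have |-5| = -(-5) = 5, not -5.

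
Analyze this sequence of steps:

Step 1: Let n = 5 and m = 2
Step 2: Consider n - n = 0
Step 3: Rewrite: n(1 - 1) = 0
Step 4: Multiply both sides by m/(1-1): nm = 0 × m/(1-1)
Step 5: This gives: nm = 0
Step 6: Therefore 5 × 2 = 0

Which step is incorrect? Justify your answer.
Step 4: Multiply both sides by m/(1-1): nm = 0 × m/(1-1)

Step 4 multiplies both sides by m/(1-1). However, 1-1 = 0, so this is multiplication by m/0, which is undefined. We cannot multiply by an undefined expression.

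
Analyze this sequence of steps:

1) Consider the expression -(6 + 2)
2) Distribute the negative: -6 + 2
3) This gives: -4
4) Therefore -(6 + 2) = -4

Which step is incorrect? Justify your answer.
Step 2: Distribute the negative: -6 + 2

Step 2 incorrectly distributes the negative sign. The correct distribution is -(6 + 2) = -6 - 2 = -8. The negative must be applied to both terms, not just the first. The error treats -(6 + 2) as -6 + 2, which equals -4 instead of -8.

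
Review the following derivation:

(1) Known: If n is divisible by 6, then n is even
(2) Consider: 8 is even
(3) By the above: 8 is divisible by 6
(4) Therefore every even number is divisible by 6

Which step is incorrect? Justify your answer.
Step 3: By the above: 8 is divisible by 6

Step 3 commits the fallacy of affirming the consequent. The known fact 'divisible by 6 → even' does NOT imply 'even → divisible by 6'. That would be the converse, which is false. For example, 8 is even but 8 ÷ 6 = 1.33, which is not an integer.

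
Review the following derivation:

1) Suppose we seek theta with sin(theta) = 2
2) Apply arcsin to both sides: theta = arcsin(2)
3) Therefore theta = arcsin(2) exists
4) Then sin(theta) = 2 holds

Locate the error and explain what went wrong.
Step 2: Apply arcsin to both sides: theta = arcsin(2)

Step 2 applies arcsin to 2. However, arcsin(x) is only defined for x in [-1, 1] because sin(theta) can only produce values in that range. Since |2| > 1, arcsin(2) is undefined. There is no angle whose sine equals 2.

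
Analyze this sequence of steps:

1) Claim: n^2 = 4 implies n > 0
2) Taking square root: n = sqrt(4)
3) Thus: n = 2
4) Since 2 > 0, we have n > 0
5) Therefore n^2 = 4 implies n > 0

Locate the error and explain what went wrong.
Step 2: Taking square root: n = sqrt(4)

Step 2 takes the square root and assumes the positive root only. The equation n^2 = 4 actually has two solutions: n = 2 and n = -2. The proof silently assumes n > 0 without justification, then uses this assumption to conclude n > 0, which is circular. The counterexample n = -2 shows the claim is false.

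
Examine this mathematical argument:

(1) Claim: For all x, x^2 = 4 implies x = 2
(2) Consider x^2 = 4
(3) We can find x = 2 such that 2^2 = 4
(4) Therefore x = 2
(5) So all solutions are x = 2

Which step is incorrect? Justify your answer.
Step 4: Therefore x = 2

Step 4 incorrectly concludes that x = 2 is the only solution. The proof shows that x = 2 is A solution (existence), but does not show it is the ONLY solution (uniqueness). In fact, x = -2 is also a solution since (-2)^2 = 4. Finding one solution doesn't prove there are no others.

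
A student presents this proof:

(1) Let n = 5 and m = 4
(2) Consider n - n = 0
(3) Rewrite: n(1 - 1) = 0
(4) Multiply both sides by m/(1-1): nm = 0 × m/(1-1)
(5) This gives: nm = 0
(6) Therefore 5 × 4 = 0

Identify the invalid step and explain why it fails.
Step 4: Multiply both sides by m/(1-1): nm = 0 × m/(1-1)

Step 4 multiplies both sides by m/(1-1). However, 1-1 = 0, so this is multiplication by m/0, which is undefined. We cannot multiply by an undefined expression.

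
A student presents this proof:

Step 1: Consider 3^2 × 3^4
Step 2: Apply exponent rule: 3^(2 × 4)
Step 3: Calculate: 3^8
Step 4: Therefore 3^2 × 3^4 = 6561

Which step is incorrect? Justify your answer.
Step 2: Apply exponent rule: 3^(2 × 4)

Step 2 incorrectly states that a^b × a^c = a^(b×c). The correct rule is a^b × a^c = a^(b+c). The actual value is 3^2 × 3^4 = 3^6 = 729, not 3^8 = 6561.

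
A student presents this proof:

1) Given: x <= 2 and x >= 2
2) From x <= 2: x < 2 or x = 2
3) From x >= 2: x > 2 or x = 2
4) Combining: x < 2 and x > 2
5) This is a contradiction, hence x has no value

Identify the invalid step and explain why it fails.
Step 4: Combining: x < 2 and x > 2

Step 4 incorrectly combines the conditions. From x <= 2 and x >= 2, the intersection is x = 2. The error treats the 'or' cases as 'and' requirements. The correct conclusion is that x = 2 is the unique solution, not that no solution exists.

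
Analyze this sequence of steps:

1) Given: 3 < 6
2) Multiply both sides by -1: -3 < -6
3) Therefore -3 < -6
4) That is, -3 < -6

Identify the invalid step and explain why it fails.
Step 2: Multiply both sides by -1: -3 < -6

Step 2 multiplies both sides by -1 but fails to reverse the inequality sign. When multiplying (or dividing) an inequality by a negative number, the direction must be reversed. Since 3 < 6, we should get -3 > -6, i.e., -3 > -6.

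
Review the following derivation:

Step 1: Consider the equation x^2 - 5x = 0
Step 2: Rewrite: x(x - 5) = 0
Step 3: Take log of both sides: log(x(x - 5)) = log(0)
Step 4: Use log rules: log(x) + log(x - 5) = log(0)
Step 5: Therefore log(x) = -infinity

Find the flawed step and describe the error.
Step 3: Take log of both sides: log(x(x - 5)) = log(0)

Step 3 takes the logarithm of both sides, resulting in log(0) on the right side. The logarithm is only defined for positive numbers; log(0) is undefined (approaches negative infinity). This operation is invalid.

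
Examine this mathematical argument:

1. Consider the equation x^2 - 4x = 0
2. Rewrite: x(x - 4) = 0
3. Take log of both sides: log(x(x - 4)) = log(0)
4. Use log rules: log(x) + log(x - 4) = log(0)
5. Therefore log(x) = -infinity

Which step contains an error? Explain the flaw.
Step 3: Take log of both sides: log(x(x - 4)) = log(0)

Step 3 takes the logarithm of both sides, resulting in log(0) on the right side. The logarithm is only defined for positive numbers; log(0) is undefined (approaches negative infinity). This operation is invalid.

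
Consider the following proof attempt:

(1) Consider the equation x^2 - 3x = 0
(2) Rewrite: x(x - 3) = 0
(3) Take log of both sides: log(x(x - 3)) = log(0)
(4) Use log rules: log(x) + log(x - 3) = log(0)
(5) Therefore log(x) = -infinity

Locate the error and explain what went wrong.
Step 3: Take log of both sides: log(x(x - 3)) = log(0)

Step 3 takes the logarithm of both sides, resulting in log(0) on the right side. The logarithm is only defined for positive numbers; log(0) is undefined (approaches negative infinity). This operation is invalid.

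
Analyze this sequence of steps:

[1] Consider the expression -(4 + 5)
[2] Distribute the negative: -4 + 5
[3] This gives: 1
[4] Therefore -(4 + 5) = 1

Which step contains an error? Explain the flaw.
Step 2: Distribute the negative: -4 + 5

Step 2 incorrectly distributes the negative sign. The correct distribution is -(4 + 5) = -4 - 5 = -9. The negative must be applied to both terms, not just the first. The error treats -(4 + 5) as -4 + 5, which equals 1 instead of -9.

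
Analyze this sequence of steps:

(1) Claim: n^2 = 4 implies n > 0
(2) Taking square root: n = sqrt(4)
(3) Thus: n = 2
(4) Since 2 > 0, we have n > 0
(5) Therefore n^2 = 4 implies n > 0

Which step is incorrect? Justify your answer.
Step 2: Taking square root: n = sqrt(4)

Step 2 takes the square root and assumes the positive root only. The equation n^2 = 4 actually has two solutions: n = 2 and n = -2. The proof silently assumes n > 0 without justification, then uses this assumption to conclude n > 0, which is circular. The counterexample n = -2 shows the claim is false.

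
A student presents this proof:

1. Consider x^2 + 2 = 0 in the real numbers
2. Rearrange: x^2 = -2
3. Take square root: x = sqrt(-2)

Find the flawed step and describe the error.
Step 3: Take square root: x = sqrt(-2)

Step 3 takes the square root of -2, which is negative. In the real number system, the square root of a negative number is undefined. The equation x^2 + 2 = 0 has no real solutions. Square roots of negative numbers only exist in the complex numbers.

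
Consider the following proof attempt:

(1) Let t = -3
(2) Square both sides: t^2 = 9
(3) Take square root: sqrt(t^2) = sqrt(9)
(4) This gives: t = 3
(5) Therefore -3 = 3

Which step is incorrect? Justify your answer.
Step 4: This gives: t = 3

Step 4 incorrectly states that sqrt(t^2) = t. The correct identity is sqrt(t^2) = |t|. Since t = -3 < 0, we have sqrt(t^2) = |-3| = 3, not t = -3.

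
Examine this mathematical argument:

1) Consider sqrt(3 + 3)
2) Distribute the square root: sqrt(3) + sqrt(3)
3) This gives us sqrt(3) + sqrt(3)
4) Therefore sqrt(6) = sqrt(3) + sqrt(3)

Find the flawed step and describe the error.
Step 2: Distribute the square root: sqrt(3) + sqrt(3)

Step 2 incorrectly 'distributes' the square root over addition. The square root function does not distribute: sqrt(a + b) ≠ sqrt(a) + sqrt(b). In fact, sqrt(3 + 3) = sqrt(6) ≈ 2.4495, while sqrt(3) + sqrt(3) ≈ 3.4641.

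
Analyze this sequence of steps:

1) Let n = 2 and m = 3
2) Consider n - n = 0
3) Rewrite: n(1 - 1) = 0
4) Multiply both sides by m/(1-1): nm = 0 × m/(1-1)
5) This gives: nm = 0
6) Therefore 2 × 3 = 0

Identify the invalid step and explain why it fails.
Step 4: Multiply both sides by m/(1-1): nm = 0 × m/(1-1)

Step 4 multiplies both sides by m/(1-1). However, 1-1 = 0, so this is multiplication by m/0, which is undefined. We cannot multiply by an undefined expression.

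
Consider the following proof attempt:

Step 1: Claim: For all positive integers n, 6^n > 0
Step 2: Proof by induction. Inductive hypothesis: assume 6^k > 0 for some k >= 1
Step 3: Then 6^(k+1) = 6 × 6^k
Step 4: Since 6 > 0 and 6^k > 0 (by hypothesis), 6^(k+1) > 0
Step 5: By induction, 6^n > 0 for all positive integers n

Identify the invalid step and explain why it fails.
Step 5: By induction, 6^n > 0 for all positive integers n

Step 5 concludes the proof by induction, but no base case was ever established. A valid induction proof requires: (1) a base case proving 6^1 > 0, and (2) an inductive step showing IF 6^k > 0 THEN 6^(k+1) > 0. Steps 2-4 correctly establish the inductive step, but without the base case the conclusion in step 5 does not follow.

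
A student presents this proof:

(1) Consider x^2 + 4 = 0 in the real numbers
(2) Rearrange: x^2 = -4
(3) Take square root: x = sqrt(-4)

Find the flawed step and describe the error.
Step 3: Take square root: x = sqrt(-4)

Step 3 takes the square root of -4, which is negative. In the real number system, the square root of a negative number is undefined. The equation x^2 + 4 = 0 has no real solutions. Square roots of negative numbers only exist in the complex numbers.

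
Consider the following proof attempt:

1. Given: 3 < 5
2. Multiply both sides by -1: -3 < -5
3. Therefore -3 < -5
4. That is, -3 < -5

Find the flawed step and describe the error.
Step 2: Multiply both sides by -1: -3 < -5

Step 2 multiplies both sides by -1 but fails to reverse the inequality sign. When multiplying (or dividing) an inequality by a negative number, the direction must be reversed. Since 3 < 5, we should get -3 > -5, i.e., -3 > -5.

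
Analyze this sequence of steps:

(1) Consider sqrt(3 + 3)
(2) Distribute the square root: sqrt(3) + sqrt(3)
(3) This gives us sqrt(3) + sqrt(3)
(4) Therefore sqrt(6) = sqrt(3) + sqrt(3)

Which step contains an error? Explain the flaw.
Step 2: Distribute the square root: sqrt(3) + sqrt(3)

Step 2 incorrectly 'distributes' the square root over addition. The square root function does not distribute: sqrt(a + b) ≠ sqrt(a) + sqrt(b). In fact, sqrt(3 + 3) = sqrt(6) ≈ 2.4495, while sqrt(3) + sqrt(3) ≈ 3.4641.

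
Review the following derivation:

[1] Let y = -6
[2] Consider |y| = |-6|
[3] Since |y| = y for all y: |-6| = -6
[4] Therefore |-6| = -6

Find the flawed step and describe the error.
Step 3: Since |y| = y for all y: |-6| = -6

Step 3 incorrectly states that |y| = y for all y. The correct definition is |y| = y when y >= 0, and |y| = -y when y < 0. Since -6 < 0, we have |-6| = -(-6) = 6, not -6.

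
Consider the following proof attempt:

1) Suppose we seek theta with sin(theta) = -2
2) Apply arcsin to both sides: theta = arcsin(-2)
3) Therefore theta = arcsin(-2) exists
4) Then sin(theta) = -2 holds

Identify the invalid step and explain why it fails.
Step 2: Apply arcsin to both sides: theta = arcsin(-2)

Step 2 applies arcsin to -2. However, arcsin(x) is only defined for x in [-1, 1] because sin(theta) can only produce values in that range. Since |-2| > 1, arcsin(-2) is undefined. There is no angle whose sine equals -2.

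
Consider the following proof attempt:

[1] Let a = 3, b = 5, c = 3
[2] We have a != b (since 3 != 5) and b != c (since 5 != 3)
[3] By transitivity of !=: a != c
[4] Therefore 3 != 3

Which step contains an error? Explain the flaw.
Step 3: By transitivity of !=: a != c

Step 3 incorrectly applies transitivity to the '!=' relation. Transitivity states: if a R b and b R c, then a R c. However, '!=' is not transitive. Counterexample: 3 != 5 and 5 != 3, but 3 = 3 (both equal 3). Transitivity holds for relations like <, <=, =, but not for !=.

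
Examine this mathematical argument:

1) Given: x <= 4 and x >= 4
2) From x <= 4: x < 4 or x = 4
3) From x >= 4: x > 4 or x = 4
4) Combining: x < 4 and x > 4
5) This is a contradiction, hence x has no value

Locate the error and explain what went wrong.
Step 4: Combining: x < 4 and x > 4

Step 4 incorrectly combines the conditions. From x <= 4 and x >= 4, the intersection is x = 4. The error treats the 'or' cases as 'and' requirements. The correct conclusion is that x = 4 is the unique solution, not that no solution exists.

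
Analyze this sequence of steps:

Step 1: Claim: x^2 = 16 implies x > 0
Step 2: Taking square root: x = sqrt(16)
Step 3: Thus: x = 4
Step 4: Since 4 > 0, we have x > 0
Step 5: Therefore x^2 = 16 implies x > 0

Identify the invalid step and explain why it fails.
Step 2: Taking square root: x = sqrt(16)

Step 2 takes the square root and assumes the positive root only. The equation x^2 = 16 actually has two solutions: x = 4 and x = -4. The proof silently assumes x > 0 without justification, then uses this assumption to conclude x > 0, which is circular. The counterexample x = -4 shows the claim is false.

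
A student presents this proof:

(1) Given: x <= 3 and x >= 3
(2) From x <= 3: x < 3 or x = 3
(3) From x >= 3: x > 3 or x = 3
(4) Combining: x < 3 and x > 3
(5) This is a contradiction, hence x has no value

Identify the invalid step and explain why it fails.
Step 4: Combining: x < 3 and x > 3

Step 4 incorrectly combines the conditions. From x <= 3 and x >= 3, the intersection is x = 3. The error treats the 'or' cases as 'and' requirements. The correct conclusion is that x = 3 is the unique solution, not that no solution exists.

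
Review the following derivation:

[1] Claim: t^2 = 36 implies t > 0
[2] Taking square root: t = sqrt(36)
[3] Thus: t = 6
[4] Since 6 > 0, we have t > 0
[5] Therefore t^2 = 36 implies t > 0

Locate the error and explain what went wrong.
Step 2: Taking square root: t = sqrt(36)

Step 2 takes the square root and assumes the positive root only. The equation t^2 = 36 actually has two solutions: t = 6 and t = -6. The proof silently assumes t > 0 without justification, then uses this assumption to conclude t > 0, which is circular. The counterexample t = -6 shows the claim is false.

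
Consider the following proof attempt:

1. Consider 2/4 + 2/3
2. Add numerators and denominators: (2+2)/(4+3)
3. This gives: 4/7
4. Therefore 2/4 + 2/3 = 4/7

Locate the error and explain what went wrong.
Step 2: Add numerators and denominators: (2+2)/(4+3)

Step 2 incorrectly adds fractions by separately adding numerators and denominators. This is wrong. The correct method requires a common denominator: 2/4 + 2/3 = (2×3 + 2×4)/(4×3) = 14/12 = 7/6. The method used gives 4/7, which is different.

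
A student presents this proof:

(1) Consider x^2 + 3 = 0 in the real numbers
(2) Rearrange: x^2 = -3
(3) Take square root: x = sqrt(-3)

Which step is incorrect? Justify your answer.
Step 3: Take square root: x = sqrt(-3)

Step 3 takes the square root of -3, which is negative. In the real number system, the square root of a negative number is undefined. The equation x^2 + 3 = 0 has no real solutions. Square roots of negative numbers only exist in the complex numbers.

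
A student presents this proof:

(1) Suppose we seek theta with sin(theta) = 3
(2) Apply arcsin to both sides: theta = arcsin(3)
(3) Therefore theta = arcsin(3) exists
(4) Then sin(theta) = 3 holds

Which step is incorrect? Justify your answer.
Step 2: Apply arcsin to both sides: theta = arcsin(3)

Step 2 applies arcsin to 3. However, arcsin(x) is only defined for x in [-1, 1] because sin(theta) can only produce values in that range. Since |3| > 1, arcsin(3) is undefined. There is no angle whose sine equals 3.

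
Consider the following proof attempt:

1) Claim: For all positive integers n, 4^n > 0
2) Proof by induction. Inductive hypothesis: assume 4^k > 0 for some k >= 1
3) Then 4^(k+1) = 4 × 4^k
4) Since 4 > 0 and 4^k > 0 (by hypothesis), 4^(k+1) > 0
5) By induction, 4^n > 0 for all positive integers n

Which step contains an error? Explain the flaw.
Step 5: By induction, 4^n > 0 for all positive integers n

Step 5 concludes the proof by induction, but no base case was ever established. A valid induction proof requires: (1) a base case proving 4^1 > 0, and (2) an inductive step showing IF 4^k > 0 THEN 4^(k+1) > 0. Steps 2-4 correctly establish the inductive step, but without the base case the conclusion in step 5 does not follow.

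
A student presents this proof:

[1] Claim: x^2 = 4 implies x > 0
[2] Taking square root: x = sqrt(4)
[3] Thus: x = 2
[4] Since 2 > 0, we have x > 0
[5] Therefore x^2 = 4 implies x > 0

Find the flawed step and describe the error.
Step 2: Taking square root: x = sqrt(4)

Step 2 takes the square root and assumes the positive root only. The equation x^2 = 4 actually has two solutions: x = 2 and x = -2. The proof silently assumes x > 0 without justification, then uses this assumption to conclude x > 0, which is circular. The counterexample x = -2 shows the claim is false.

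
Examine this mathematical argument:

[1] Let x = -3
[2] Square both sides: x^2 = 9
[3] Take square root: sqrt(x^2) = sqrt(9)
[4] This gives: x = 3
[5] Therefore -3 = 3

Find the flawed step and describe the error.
Step 4: This gives: x = 3

Step 4 incorrectly states that sqrt(x^2) = x. The correct identity is sqrt(x^2) = |x|. Since x = -3 < 0, we have sqrt(x^2) = |-3| = 3, not x = -3.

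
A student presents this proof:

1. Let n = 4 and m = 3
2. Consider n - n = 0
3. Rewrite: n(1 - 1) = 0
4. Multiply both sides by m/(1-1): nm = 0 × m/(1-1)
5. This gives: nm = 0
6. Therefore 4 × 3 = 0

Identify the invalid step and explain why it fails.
Step 4: Multiply both sides by m/(1-1): nm = 0 × m/(1-1)

Step 4 multiplies both sides by m/(1-1). However, 1-1 = 0, so this is multiplication by m/0, which is undefined. We cannot multiply by an undefined expression.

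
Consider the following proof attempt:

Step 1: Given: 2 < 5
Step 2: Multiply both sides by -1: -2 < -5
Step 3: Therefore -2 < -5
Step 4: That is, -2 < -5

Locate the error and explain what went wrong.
Step 2: Multiply both sides by -1: -2 < -5

Step 2 multiplies both sides by -1 but fails to reverse the inequality sign. When multiplying (or dividing) an inequality by a negative number, the direction must be reversed. Since 2 < 5, we should get -2 > -5, i.e., -2 > -5.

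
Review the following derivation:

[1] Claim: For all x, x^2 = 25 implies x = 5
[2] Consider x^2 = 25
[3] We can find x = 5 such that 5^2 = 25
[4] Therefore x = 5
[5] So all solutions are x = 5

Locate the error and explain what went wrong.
Step 4: Therefore x = 5

Step 4 incorrectly concludes that x = 5 is the only solution. The proof shows that x = 5 is A solution (existence), but does not show it is the ONLY solution (uniqueness). In fact, x = -5 is also a solution since (-5)^2 = 25. Finding one solution doesn't prove there are no others.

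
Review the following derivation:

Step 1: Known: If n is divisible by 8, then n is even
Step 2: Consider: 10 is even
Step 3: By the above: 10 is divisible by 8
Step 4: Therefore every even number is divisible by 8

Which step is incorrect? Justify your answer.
Step 3: By the above: 10 is divisible by 8

Step 3 commits the fallacy of affirming the consequent. The known fact 'divisible by 8 → even' does NOT imply 'even → divisible by 8'. That would be the converse, which is false. For example, 10 is even but 10 ÷ 8 = 1.25, which is not an integer.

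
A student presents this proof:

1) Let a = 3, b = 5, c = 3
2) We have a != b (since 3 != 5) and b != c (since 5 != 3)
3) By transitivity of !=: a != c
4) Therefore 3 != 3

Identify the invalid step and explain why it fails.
Step 3: By transitivity of !=: a != c

Step 3 incorrectly applies transitivity to the '!=' relation. Transitivity states: if a R b and b R c, then a R c. However, '!=' is not transitive. Counterexample: 3 != 5 and 5 != 3, but 3 = 3 (both equal 3). Transitivity holds for relations like <, <=, =, but not for !=.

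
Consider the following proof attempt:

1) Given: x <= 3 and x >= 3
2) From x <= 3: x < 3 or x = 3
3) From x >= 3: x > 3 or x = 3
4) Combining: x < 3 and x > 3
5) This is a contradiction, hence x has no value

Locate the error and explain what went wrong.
Step 4: Combining: x < 3 and x > 3

Step 4 incorrectly combines the conditions. From x <= 3 and x >= 3, the intersection is x = 3. The error treats the 'or' cases as 'and' requirements. The correct conclusion is that x = 3 is the unique solution, not that no solution exists.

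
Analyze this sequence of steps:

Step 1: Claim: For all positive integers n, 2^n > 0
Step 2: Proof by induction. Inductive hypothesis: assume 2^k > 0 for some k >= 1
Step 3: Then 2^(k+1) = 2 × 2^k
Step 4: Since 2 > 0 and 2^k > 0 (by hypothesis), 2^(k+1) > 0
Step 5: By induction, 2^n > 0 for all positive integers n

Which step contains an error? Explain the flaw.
Step 5: By induction, 2^n > 0 for all positive integers n

Step 5 concludes the proof by induction, but no base case was ever established. A valid induction proof requires: (1) a base case proving 2^1 > 0, and (2) an inductive step showing IF 2^k > 0 THEN 2^(k+1) > 0. Steps 2-4 correctly establish the inductive step, but without the base case the conclusion in step 5 does not follow.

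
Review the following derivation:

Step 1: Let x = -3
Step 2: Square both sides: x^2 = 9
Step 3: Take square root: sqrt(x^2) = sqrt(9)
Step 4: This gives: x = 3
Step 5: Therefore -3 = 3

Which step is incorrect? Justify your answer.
Step 4: This gives: x = 3

Step 4 incorrectly states that sqrt(x^2) = x. The correct identity is sqrt(x^2) = |x|. Since x = -3 < 0, we have sqrt(x^2) = |-3| = 3, not x = -3.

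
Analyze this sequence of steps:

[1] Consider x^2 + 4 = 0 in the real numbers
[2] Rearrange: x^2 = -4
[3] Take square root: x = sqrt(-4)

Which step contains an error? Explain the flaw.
Step 3: Take square root: x = sqrt(-4)

Step 3 takes the square root of -4, which is negative. In the real number system, the square root of a negative number is undefined. The equation x^2 + 4 = 0 has no real solutions. Square roots of negative numbers only exist in the complex numbers.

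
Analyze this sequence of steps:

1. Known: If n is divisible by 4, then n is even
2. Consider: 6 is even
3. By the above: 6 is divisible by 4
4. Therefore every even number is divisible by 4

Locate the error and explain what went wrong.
Step 3: By the above: 6 is divisible by 4

Step 3 commits the fallacy of affirming the consequent. The known fact 'divisible by 4 → even' does NOT imply 'even → divisible by 4'. That would be the converse, which is false. For example, 6 is even but 6 ÷ 4 = 1.50, which is not an integer.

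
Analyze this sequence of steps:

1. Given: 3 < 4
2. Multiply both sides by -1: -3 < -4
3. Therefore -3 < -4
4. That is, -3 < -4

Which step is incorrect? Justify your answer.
Step 2: Multiply both sides by -1: -3 < -4

Step 2 multiplies both sides by -1 but fails to reverse the inequality sign. When multiplying (or dividing) an inequality by a negative number, the direction must be reversed. Since 3 < 4, we should get -3 > -4, i.e., -3 > -4.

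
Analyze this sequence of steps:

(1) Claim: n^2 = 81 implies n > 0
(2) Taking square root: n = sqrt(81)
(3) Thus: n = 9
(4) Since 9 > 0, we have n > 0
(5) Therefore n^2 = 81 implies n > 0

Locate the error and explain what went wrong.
Step 2: Taking square root: n = sqrt(81)

Step 2 takes the square root and assumes the positive root only. The equation n^2 = 81 actually has two solutions: n = 9 and n = -9. The proof silently assumes n > 0 without justification, then uses this assumption to conclude n > 0, which is circular. The counterexample n = -9 shows the claim is false.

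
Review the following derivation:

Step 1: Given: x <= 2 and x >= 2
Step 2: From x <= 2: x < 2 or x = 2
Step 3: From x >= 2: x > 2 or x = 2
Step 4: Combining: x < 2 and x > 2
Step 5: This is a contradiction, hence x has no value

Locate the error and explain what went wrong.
Step 4: Combining: x < 2 and x > 2

Step 4 incorrectly combines the conditions. From x <= 2 and x >= 2, the intersection is x = 2. The error treats the 'or' cases as 'and' requirements. The correct conclusion is that x = 2 is the unique solution, not that no solution exists.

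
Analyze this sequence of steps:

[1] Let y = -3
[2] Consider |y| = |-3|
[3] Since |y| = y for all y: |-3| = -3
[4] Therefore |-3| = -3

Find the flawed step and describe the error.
Step 3: Since |y| = y for all y: |-3| = -3

Step 3 incorrectly states that |y| = y for all y. The correct definition is |y| = y when y >= 0, and |y| = -y when y < 0. Since -3 < 0, we have |-3| = -(-3) = 3, not -3.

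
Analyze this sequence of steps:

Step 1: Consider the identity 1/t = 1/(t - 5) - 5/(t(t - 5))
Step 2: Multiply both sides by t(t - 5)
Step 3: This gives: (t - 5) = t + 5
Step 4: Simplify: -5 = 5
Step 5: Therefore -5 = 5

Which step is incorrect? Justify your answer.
Step 3: This gives: (t - 5) = t + 5

Step 3 makes a sign error when clearing denominators. Multiplying -5/(t(t - 5)) by t(t - 5) gives -5, not +5. The correct result is (t - 5) = t - 5, which is trivially true, not (t - 5) = t + 5. (Step 1 is a valid identity: 1/(t - 5) - 5/(t(t - 5)) = (t - 5)/(t(t - 5)) = 1/t.)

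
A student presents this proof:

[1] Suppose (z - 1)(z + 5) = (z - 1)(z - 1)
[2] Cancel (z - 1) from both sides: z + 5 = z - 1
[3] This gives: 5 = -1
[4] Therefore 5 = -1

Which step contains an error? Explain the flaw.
Step 2: Cancel (z - 1) from both sides: z + 5 = z - 1

Step 2 cancels (z - 1) from both sides. This is only valid if (z - 1) ≠ 0, i.e., z ≠ 1. When z = 1, both sides equal zero regardless of the other factors. The correct approach requires considering z = 1 as a separate case.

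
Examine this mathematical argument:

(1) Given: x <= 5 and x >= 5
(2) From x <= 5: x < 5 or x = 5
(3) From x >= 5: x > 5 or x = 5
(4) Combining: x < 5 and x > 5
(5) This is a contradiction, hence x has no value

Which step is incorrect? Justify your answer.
Step 4: Combining: x < 5 and x > 5

Step 4 incorrectly combines the conditions. From x <= 5 and x >= 5, the intersection is x = 5. The error treats the 'or' cases as 'and' requirements. The correct conclusion is that x = 5 is the unique solution, not that no solution exists.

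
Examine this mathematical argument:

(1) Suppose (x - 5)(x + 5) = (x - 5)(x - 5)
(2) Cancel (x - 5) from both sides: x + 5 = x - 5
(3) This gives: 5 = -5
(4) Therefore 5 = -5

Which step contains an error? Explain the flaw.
Step 2: Cancel (x - 5) from both sides: x + 5 = x - 5

Step 2 cancels (x - 5) from both sides. This is only valid if (x - 5) ≠ 0, i.e., x ≠ 5. When x = 5, both sides equal zero regardless of the other factors. The correct approach requires considering x = 5 as a separate case.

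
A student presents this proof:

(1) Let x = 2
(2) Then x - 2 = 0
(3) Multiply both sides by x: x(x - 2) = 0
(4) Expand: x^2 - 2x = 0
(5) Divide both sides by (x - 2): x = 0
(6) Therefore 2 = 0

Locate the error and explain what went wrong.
Step 5: Divide both sides by (x - 2): x = 0

Step 5 divides both sides by (x - 2). However, since x = 2, we have (x - 2) = 0. Division by zero is undefined, making this step invalid.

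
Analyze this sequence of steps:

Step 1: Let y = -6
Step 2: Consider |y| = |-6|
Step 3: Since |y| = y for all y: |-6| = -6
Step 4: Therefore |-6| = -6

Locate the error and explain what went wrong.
Step 3: Since |y| = y for all y: |-6| = -6

Step 3 incorrectly states that |y| = y for all y. The correct definition is |y| = y when y >= 0, and |y| = -y when y < 0. Since -6 < 0, we have |-6| = -(-6) = 6, not -6.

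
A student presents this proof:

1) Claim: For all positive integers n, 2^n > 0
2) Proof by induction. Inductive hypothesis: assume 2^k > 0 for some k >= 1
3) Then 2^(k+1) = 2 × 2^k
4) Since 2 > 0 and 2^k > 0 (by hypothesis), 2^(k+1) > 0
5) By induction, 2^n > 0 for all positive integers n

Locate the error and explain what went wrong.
Step 5: By induction, 2^n > 0 for all positive integers n

Step 5 concludes the proof by induction, but no base case was ever established. A valid induction proof requires: (1) a base case proving 2^1 > 0, and (2) an inductive step showing IF 2^k > 0 THEN 2^(k+1) > 0. Steps 2-4 correctly establish the inductive step, but without the base case the conclusion in step 5 does not follow.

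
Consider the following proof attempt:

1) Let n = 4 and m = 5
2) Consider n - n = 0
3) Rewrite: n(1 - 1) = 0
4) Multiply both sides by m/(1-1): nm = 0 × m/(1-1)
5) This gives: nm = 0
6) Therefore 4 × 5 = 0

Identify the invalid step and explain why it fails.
Step 4: Multiply both sides by m/(1-1): nm = 0 × m/(1-1)

Step 4 multiplies both sides by m/(1-1). However, 1-1 = 0, so this is multiplication by m/0, which is undefined. We cannot multiply by an undefined expression.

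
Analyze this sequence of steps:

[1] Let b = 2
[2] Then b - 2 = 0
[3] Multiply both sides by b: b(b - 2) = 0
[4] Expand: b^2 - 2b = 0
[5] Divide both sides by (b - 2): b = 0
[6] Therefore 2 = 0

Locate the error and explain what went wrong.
Step 5: Divide both sides by (b - 2): b = 0

Step 5 divides both sides by (b - 2). However, since b = 2, we have (b - 2) = 0. Division by zero is undefined, making this step invalid.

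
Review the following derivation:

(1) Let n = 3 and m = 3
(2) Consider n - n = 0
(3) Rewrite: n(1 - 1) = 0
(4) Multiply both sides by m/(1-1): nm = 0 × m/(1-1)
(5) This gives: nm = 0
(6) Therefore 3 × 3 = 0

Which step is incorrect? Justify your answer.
Step 4: Multiply both sides by m/(1-1): nm = 0 × m/(1-1)

Step 4 multiplies both sides by m/(1-1). However, 1-1 = 0, so this is multiplication by m/0, which is undefined. We cannot multiply by an undefined expression.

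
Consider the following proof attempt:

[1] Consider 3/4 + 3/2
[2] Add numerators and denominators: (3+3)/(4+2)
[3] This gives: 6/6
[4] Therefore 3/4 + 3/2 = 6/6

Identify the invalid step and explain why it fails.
Step 2: Add numerators and denominators: (3+3)/(4+2)

Step 2 incorrectly adds fractions by separately adding numerators and denominators. This is wrong. The correct method requires a common denominator: 3/4 + 3/2 = (3×2 + 3×4)/(4×2) = 18/8 = 9/4. The method used gives 6/6, which is different.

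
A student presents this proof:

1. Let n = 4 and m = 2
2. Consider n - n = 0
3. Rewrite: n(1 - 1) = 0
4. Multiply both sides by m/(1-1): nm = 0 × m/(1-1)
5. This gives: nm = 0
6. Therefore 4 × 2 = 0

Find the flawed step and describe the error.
Step 4: Multiply both sides by m/(1-1): nm = 0 × m/(1-1)

Step 4 multiplies both sides by m/(1-1). However, 1-1 = 0, so this is multiplication by m/0, which is undefined. We cannot multiply by an undefined expression.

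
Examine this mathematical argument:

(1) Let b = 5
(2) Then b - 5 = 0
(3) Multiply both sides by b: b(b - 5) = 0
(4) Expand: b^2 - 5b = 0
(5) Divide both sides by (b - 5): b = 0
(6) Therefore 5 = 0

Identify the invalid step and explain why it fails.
Step 5: Divide both sides by (b - 5): b = 0

Step 5 divides both sides by (b - 5). However, since b = 5, we have (b - 5) = 0. Division by zero is undefined, making this step invalid.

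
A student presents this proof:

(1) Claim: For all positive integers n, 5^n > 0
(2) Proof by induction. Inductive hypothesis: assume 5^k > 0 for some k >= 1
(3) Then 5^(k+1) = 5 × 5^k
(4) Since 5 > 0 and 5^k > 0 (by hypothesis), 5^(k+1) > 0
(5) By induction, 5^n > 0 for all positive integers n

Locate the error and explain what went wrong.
Step 5: By induction, 5^n > 0 for all positive integers n

Step 5 concludes the proof by induction, but no base case was ever established. A valid induction proof requires: (1) a base case proving 5^1 > 0, and (2) an inductive step showing IF 5^k > 0 THEN 5^(k+1) > 0. Steps 2-4 correctly establish the inductive step, but without the base case the conclusion in step 5 does not follow.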